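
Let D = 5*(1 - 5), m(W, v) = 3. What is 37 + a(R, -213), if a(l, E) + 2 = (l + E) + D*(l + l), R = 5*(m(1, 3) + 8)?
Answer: -2323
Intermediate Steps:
D = -20 (D = 5*(-4) = -20)
R = 55 (R = 5*(3 + 8) = 5*11 = 55)
a(l, E) = -2 + E - 39*l (a(l, E) = -2 + ((l + E) - 20*(l + l)) = -2 + ((E + l) - 40*l) = -2 + (E - 39*l) = -2 + E - 39*l)
37 + a(R, -213) = 37 + (-2 - 213 - 39*55) = 37 + (-2 - 213 - 2145) = 37 - 2360 = -2323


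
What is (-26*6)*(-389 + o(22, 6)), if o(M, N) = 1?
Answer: 60528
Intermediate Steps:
(-26*6)*(-389 + o(22, 6)) = (-26*6)*(-389 + 1) = -156*(-388) = 60528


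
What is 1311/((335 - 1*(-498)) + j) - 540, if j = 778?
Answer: -289543/537 ≈ -539.19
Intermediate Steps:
1311/((335 - 1*(-498)) + j) - 540 = 1311/((335 - 1*(-498)) + 778) - 540 = 1311/((335 + 498) + 778) - 540 = 1311/(833 + 778) - 540 = 1311/1611 - 540 = (1/1611)*1311 - 540 = 437/537 - 540 = -289543/537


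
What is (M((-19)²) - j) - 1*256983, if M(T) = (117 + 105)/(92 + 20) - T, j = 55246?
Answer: -17504929/56 ≈ -3.1259e+5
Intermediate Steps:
M(T) = 111/56 - T (M(T) = 222/112 - T = 222*(1/112) - T = 111/56 - T)
(M((-19)²) - j) - 1*256983 = ((111/56 - 1*(-19)²) - 1*55246) - 1*256983 = ((111/56 - 1*361) - 55246) - 256983 = ((111/56 - 361) - 55246) - 256983 = (-20105/56 - 55246) - 256983 = -3113881/56 - 256983 = -17504929/56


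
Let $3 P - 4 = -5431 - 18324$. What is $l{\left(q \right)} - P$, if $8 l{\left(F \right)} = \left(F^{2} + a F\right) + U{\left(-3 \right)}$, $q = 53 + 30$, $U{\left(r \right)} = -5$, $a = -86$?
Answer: $\frac{31541}{4} \approx 7885.3$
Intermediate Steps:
$q = 83$
$l{\left(F \right)} = - \frac{5}{8} - \frac{43 F}{4} + \frac{F^{2}}{8}$ ($l{\left(F \right)} = \frac{\left(F^{2} - 86 F\right) - 5}{8} = \frac{-5 + F^{2} - 86 F}{8} = - \frac{5}{8} - \frac{43 F}{4} + \frac{F^{2}}{8}$)
$P = -7917$ ($P = \frac{4}{3} + \frac{-5431 - 18324}{3} = \frac{4}{3} + \frac{1}{3} \left(-23755\right) = \frac{4}{3} - \frac{23755}{3} = -7917$)
$l{\left(q \right)} - P = \left(- \frac{5}{8} - \frac{3569}{4} + \frac{83^{2}}{8}\right) - -7917 = \left(- \frac{5}{8} - \frac{3569}{4} + \frac{1}{8} \cdot 6889\right) + 7917 = \left(- \frac{5}{8} - \frac{3569}{4} + \frac{6889}{8}\right) + 7917 = - \frac{127}{4} + 7917 = \frac{31541}{4}$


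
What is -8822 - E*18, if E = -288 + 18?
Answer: -3962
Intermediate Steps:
E = -270
-8822 - E*18 = -8822 - (-270)*18 = -8822 - 1*(-4860) = -8822 + 4860 = -3962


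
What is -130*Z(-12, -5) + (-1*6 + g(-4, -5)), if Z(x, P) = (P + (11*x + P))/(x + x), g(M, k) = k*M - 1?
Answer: -4537/6 ≈ -756.17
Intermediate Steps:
g(M, k) = -1 + M*k (g(M, k) = M*k - 1 = -1 + M*k)
Z(x, P) = (2*P + 11*x)/(2*x) (Z(x, P) = (P + (P + 11*x))/((2*x)) = (2*P + 11*x)*(1/(2*x)) = (2*P + 11*x)/(2*x))
-130*Z(-12, -5) + (-1*6 + g(-4, -5)) = -130*(11/2 - 5/(-12)) + (-1*6 + (-1 - 4*(-5))) = -130*(11/2 - 5*(-1/12)) + (-6 + (-1 + 20)) = -130*(11/2 + 5/12) + (-6 + 19) = -130*71/12 + 13 = -4615/6 + 13 = -4537/6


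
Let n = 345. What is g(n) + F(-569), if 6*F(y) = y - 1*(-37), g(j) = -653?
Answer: -2225/3 ≈ -741.67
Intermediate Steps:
F(y) = 37/6 + y/6 (F(y) = (y - 1*(-37))/6 = (y + 37)/6 = (37 + y)/6 = 37/6 + y/6)
g(n) + F(-569) = -653 + (37/6 + (⅙)*(-569)) = -653 + (37/6 - 569/6) = -653 - 266/3 = -2225/3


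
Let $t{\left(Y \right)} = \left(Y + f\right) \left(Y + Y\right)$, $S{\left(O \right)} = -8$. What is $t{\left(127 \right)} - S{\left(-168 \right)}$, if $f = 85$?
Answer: $53856$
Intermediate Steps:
$t{\left(Y \right)} = 2 Y \left(85 + Y\right)$ ($t{\left(Y \right)} = \left(Y + 85\right) \left(Y + Y\right) = \left(85 + Y\right) 2 Y = 2 Y \left(85 + Y\right)$)
$t{\left(127 \right)} - S{\left(-168 \right)} = 2 \cdot 127 \left(85 + 127\right) - -8 = 2 \cdot 127 \cdot 212 + 8 = 53848 + 8 = 53856$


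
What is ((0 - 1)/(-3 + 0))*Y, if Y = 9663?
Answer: 3221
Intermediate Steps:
((0 - 1)/(-3 + 0))*Y = ((0 - 1)/(-3 + 0))*9663 = -1/(-3)*9663 = -1*(-1/3)*9663 = (1/3)*9663 = 3221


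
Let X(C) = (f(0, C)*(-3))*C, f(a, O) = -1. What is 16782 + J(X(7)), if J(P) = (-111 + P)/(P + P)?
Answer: 117459/7 ≈ 16780.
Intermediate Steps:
X(C) = 3*C (X(C) = (-1*(-3))*C = 3*C)
J(P) = (-111 + P)/(2*P) (J(P) = (-111 + P)/((2*P)) = (-111 + P)*(1/(2*P)) = (-111 + P)/(2*P))
16782 + J(X(7)) = 16782 + (-111 + 3*7)/(2*((3*7))) = 16782 + (½)*(-111 + 21)/21 = 16782 + (½)*(1/21)*(-90) = 16782 - 15/7 = 117459/7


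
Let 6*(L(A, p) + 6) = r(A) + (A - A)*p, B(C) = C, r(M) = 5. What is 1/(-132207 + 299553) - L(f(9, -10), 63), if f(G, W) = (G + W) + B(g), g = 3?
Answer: 432311/83673 ≈ 5.1667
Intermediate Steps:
f(G, W) = 3 + G + W (f(G, W) = (G + W) + 3 = 3 + G + W)
L(A, p) = -31/6 (L(A, p) = -6 + (5 + (A - A)*p)/6 = -6 + (5 + 0*p)/6 = -6 + (5 + 0)/6 = -6 + (1/6)*5 = -6 + 5/6 = -31/6)
1/(-132207 + 299553) - L(f(9, -10), 63) = 1/(-132207 + 299553) - 1*(-31/6) = 1/167346 + 31/6 = 432311/83673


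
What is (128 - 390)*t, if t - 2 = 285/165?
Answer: -10742/11 ≈ -976.54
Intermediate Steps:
t = 41/11 (t = 2 + 285/165 = 2 + 285*(1/165) = 2 + 19/11 = 41/11 ≈ 3.7273)
(128 - 390)*t = (128 - 390)*(41/11) = -262*41/11 = -10742/11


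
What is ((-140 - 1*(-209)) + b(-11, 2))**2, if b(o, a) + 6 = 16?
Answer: 6241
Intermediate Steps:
b(o, a) = 10 (b(o, a) = -6 + 16 = 10)
((-140 - 1*(-209)) + b(-11, 2))**2 = ((-140 - 1*(-209)) + 10)**2 = ((-140 + 209) + 10)**2 = (69 + 10)**2 = 79**2 = 6241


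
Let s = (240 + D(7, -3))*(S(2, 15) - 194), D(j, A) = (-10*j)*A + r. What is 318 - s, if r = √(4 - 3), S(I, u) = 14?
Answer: 81498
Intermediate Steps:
r = 1 (r = √1 = 1)
D(j, A) = 1 - 10*A*j (D(j, A) = (-10*j)*A + 1 = -10*A*j + 1 = 1 - 10*A*j)
s = -81180 (s = (240 + (1 - 10*(-3)*7))*(14 - 194) = (240 + (1 + 210))*(-180) = (240 + 211)*(-180) = 451*(-180) = -81180)
318 - s = 318 - 1*(-81180) = 318 + 81180 = 81498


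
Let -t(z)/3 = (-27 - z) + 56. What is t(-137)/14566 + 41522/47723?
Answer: 22347823/26735893 ≈ 0.83587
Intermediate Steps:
t(z) = -87 + 3*z (t(z) = -3*((-27 - z) + 56) = -3*(29 - z) = -87 + 3*z)
t(-137)/14566 + 41522/47723 = (-87 + 3*(-137))/14566 + 41522/47723 = (-87 - 411)*(1/14566) + 41522*(1/47723) = -498*1/14566 + 3194/3671 = -249/7283 + 3194/3671 = 22347823/26735893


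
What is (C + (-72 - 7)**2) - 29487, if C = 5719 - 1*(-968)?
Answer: -16559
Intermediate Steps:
C = 6687 (C = 5719 + 968 = 6687)
(C + (-72 - 7)**2) - 29487 = (6687 + (-72 - 7)**2) - 29487 = (6687 + (-79)**2) - 29487 = (6687 + 6241) - 29487 = 12928 - 29487 = -16559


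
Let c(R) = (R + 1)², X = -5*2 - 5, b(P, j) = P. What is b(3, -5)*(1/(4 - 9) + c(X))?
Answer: 2937/5 ≈ 587.40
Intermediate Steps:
X = -15 (X = -10 - 5 = -15)
c(R) = (1 + R)²
b(3, -5)*(1/(4 - 9) + c(X)) = 3*(1/(4 - 9) + (1 - 15)²) = 3*(1/(-5) + (-14)²) = 3*(-⅕ + 196) = 3*(979/5) = 2937/5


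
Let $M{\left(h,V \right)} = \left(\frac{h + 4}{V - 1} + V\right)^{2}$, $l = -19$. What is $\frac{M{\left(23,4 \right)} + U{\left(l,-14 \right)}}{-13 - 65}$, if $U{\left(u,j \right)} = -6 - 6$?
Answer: $- \frac{157}{78} \approx -2.0128$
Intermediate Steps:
$U{\left(u,j \right)} = -12$ ($U{\left(u,j \right)} = -6 - 6 = -12$)
$M{\left(h,V \right)} = \left(V + \frac{4 + h}{-1 + V}\right)^{2}$ ($M{\left(h,V \right)} = \left(\frac{4 + h}{-1 + V} + V\right)^{2} = \left(V + \frac{4 + h}{-1 + V}\right)^{2}$)
$\frac{M{\left(23,4 \right)} + U{\left(l,-14 \right)}}{-13 - 65} = \frac{\frac{\left(4 + 23 + 4^{2} - 4\right)^{2}}{\left(-1 + 4\right)^{2}} - 12}{-13 - 65} = \frac{\frac{\left(4 + 23 + 16 - 4\right)^{2}}{9} - 12}{-78} = \left(\frac{39^{2}}{9} - 12\right) \left(- \frac{1}{78}\right) = \left(\frac{1}{9} \cdot 1521 - 12\right) \left(- \frac{1}{78}\right) = \left(169 - 12\right) \left(- \frac{1}{78}\right) = 157 \left(- \frac{1}{78}\right) = - \frac{157}{78}$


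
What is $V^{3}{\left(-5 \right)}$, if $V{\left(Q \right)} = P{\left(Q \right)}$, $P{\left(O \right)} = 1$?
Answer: $1$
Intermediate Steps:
$V{\left(Q \right)} = 1$
$V^{3}{\left(-5 \right)} = 1^{3} = 1$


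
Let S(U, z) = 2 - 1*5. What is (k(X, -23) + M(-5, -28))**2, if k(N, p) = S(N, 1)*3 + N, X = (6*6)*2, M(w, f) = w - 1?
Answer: 3249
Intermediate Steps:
M(w, f) = -1 + w
S(U, z) = -3 (S(U, z) = 2 - 5 = -3)
X = 72 (X = 36*2 = 72)
k(N, p) = -9 + N (k(N, p) = -3*3 + N = -9 + N)
(k(X, -23) + M(-5, -28))**2 = ((-9 + 72) + (-1 - 5))**2 = (63 - 6)**2 = 57**2 = 3249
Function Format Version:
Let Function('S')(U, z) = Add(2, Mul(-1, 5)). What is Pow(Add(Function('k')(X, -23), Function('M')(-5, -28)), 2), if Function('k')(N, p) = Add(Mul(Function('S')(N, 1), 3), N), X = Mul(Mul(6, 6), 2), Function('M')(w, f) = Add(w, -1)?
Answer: 3249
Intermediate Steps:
Function('M')(w, f) = Add(-1, w)
Function('S')(U, z) = -3 (Function('S')(U, z) = Add(2, -5) = -3)
X = 72 (X = Mul(36, 2) = 72)
Function('k')(N, p) = Add(-9, N) (Function('k')(N, p) = Add(Mul(-3, 3), N) = Add(-9, N))
Pow(Add(Function('k')(X, -23), Function('M')(-5, -28)), 2) = Pow(Add(Add(-9, 72), Add(-1, -5)), 2) = Pow(Add(63, -6), 2) = Pow(57, 2) = 3249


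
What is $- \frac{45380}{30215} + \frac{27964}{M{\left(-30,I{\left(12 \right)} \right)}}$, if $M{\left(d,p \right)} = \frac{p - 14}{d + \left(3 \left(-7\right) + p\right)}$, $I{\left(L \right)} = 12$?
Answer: $\frac{3295226738}{6043} \approx 5.453 \cdot 10^{5}$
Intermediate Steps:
$M{\left(d,p \right)} = \frac{-14 + p}{-21 + d + p}$ ($M{\left(d,p \right)} = \frac{-14 + p}{d + \left(-21 + p\right)} = \frac{-14 + p}{-21 + d + p}$)
$- \frac{45380}{30215} + \frac{27964}{M{\left(-30,I{\left(12 \right)} \right)}} = - \frac{45380}{30215} + \frac{27964}{\frac{1}{-21 - 30 + 12} \left(-14 + 12\right)} = \left(-45380\right) \frac{1}{30215} + \frac{27964}{\frac{1}{-39} \left(-2\right)} = - \frac{9076}{6043} + \frac{27964}{\left(- \frac{1}{39}\right) \left(-2\right)} = - \frac{9076}{6043} + \frac{27964}{\frac{2}{39}} = - \frac{9076}{6043} + 27964 \cdot \frac{39}{2} = - \frac{9076}{6043} + 545298 = \frac{3295226738}{6043}$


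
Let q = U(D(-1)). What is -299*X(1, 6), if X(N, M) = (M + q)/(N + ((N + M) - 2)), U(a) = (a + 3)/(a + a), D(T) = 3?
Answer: -2093/6 ≈ -348.83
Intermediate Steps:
U(a) = (3 + a)/(2*a) (U(a) = (3 + a)/((2*a)) = (3 + a)*(1/(2*a)) = (3 + a)/(2*a))
q = 1 (q = (1/2)*(3 + 3)/3 = (1/2)*(1/3)*6 = 1)
X(N, M) = (1 + M)/(-2 + M + 2*N) (X(N, M) = (M + 1)/(N + ((N + M) - 2)) = (1 + M)/(N + ((M + N) - 2)) = (1 + M)/(N + (-2 + M + N)) = (1 + M)/(-2 + M + 2*N))
-299*X(1, 6) = -299*(1 + 6)/(-2 + 6 + 2*1) = -299*7/(-2 + 6 + 2) = -299*7/6 = -2093/6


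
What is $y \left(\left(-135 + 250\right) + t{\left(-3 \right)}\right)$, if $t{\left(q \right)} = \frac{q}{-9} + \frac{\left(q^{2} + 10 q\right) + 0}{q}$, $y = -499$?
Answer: $- \frac{183133}{3} \approx -61044.0$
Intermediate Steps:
$t{\left(q \right)} = - \frac{q}{9} + \frac{q^{2} + 10 q}{q}$ ($t{\left(q \right)} = q \left(- \frac{1}{9}\right) + \frac{q^{2} + 10 q}{q} = - \frac{q}{9} + \frac{q^{2} + 10 q}{q}$)
$y \left(\left(-135 + 250\right) + t{\left(-3 \right)}\right) = - 499 \left(\left(-135 + 250\right) + \left(10 + \frac{8}{9} \left(-3\right)\right)\right) = - 499 \left(115 + \left(10 - \frac{8}{3}\right)\right) = - 499 \left(115 + \frac{22}{3}\right) = \left(-499\right) \frac{367}{3} = - \frac{183133}{3}$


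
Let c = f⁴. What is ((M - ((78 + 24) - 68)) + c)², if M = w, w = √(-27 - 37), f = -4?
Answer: 49220 + 3552*I ≈ 49220.0 + 3552.0*I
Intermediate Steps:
w = 8*I (w = √(-64) = 8*I ≈ 8.0*I)
M = 8*I ≈ 8.0*I
c = 256 (c = (-4)⁴ = 256)
((M - ((78 + 24) - 68)) + c)² = ((8*I - ((78 + 24) - 68)) + 256)² = ((8*I - (102 - 68)) + 256)² = ((8*I - 1*34) + 256)² = ((8*I - 34) + 256)² = ((-34 + 8*I) + 256)² = (222 + 8*I)²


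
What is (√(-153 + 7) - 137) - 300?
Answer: -437 + I*√146 ≈ -437.0 + 12.083*I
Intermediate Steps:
(√(-153 + 7) - 137) - 300 = (√(-146) - 137) - 300 = (I*√146 - 137) - 300 = (-137 + I*√146) - 300 = -437 + I*√146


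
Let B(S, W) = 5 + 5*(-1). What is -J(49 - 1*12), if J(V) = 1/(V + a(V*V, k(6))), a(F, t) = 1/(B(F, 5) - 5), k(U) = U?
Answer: -5/184 ≈ -0.027174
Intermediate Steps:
B(S, W) = 0 (B(S, W) = 5 - 5 = 0)
a(F, t) = -⅕ (a(F, t) = 1/(0 - 5) = 1/(-5) = -⅕)
J(V) = 1/(-⅕ + V) (J(V) = 1/(V - ⅕) = 1/(-⅕ + V))
-J(49 - 1*12) = -5/(-1 + 5*(49 - 1*12)) = -5/(-1 + 5*(49 - 12)) = -5/(-1 + 5*37) = -5/(-1 + 185) = -5/184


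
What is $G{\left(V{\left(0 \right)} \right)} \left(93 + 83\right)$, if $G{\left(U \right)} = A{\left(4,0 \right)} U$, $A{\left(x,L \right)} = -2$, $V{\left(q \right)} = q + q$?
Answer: $0$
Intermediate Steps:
$V{\left(q \right)} = 2 q$
$G{\left(U \right)} = - 2 U$
$G{\left(V{\left(0 \right)} \right)} \left(93 + 83\right) = - 2 \cdot 2 \cdot 0 \left(93 + 83\right) = \left(-2\right) 0 \cdot 176 = 0 \cdot 176 = 0$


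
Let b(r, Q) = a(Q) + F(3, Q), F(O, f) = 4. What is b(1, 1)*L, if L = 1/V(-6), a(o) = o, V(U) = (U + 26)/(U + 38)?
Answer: 8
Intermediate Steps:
V(U) = (26 + U)/(38 + U)
b(r, Q) = 4 + Q (b(r, Q) = Q + 4 = 4 + Q)
L = 8/5 (L = 1/((26 - 6)/(38 - 6)) = 1/(20/32) = 1/((1/32)*20) = 1/(5/8) = 8/5 ≈ 1.6000)
b(1, 1)*L = (4 + 1)*(8/5) = 5*(8/5) = 8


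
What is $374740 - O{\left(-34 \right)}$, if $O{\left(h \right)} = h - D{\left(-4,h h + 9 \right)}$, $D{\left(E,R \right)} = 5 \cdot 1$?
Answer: $374779$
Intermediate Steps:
$D{\left(E,R \right)} = 5$
$O{\left(h \right)} = -5 + h$ ($O{\left(h \right)} = h - 5 = -5 + h$)
$374740 - O{\left(-34 \right)} = 374740 - \left(-5 - 34\right) = 374740 - -39 = 374740 + 39 = 374779$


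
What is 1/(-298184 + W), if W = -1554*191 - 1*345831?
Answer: -1/940829 ≈ -1.0629e-6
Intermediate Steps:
W = -642645 (W = -296814 - 345831 = -642645)
1/(-298184 + W) = 1/(-298184 - 642645) = 1/(-940829) = -1/940829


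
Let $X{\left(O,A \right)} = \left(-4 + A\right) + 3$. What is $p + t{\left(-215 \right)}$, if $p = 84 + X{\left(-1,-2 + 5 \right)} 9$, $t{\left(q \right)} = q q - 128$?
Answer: $46199$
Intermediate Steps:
$t{\left(q \right)} = -128 + q^{2}$ ($t{\left(q \right)} = q^{2} - 128 = -128 + q^{2}$)
$X{\left(O,A \right)} = -1 + A$
$p = 102$ ($p = 84 + \left(-1 + \left(-2 + 5\right)\right) 9 = 84 + \left(-1 + 3\right) 9 = 84 + 2 \cdot 9 = 84 + 18 = 102$)
$p + t{\left(-215 \right)} = 102 - \left(128 - \left(-215\right)^{2}\right) = 102 + \left(-128 + 46225\right) = 102 + 46097 = 46199$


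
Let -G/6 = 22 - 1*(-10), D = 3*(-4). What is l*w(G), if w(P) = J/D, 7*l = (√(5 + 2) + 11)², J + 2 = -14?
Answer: 512/21 + 88*√7/21 ≈ 35.468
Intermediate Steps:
D = -12
J = -16 (J = -2 - 14 = -16)
G = -192 (G = -6*(22 - 1*(-10)) = -6*(22 + 10) = -6*32 = -192)
l = (11 + √7)²/7 (l = (√(5 + 2) + 11)²/7 = (√7 + 11)²/7 = (11 + √7)²/7 ≈ 26.601)
w(P) = 4/3 (w(P) = -16/(-12) = -16*(-1/12) = 4/3)
l*w(G) = ((11 + √7)²/7)*(4/3) = 4*(11 + √7)²/21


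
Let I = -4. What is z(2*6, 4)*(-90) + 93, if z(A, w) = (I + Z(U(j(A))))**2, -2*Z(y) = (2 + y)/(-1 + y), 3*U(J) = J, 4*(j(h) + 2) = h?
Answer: -2901/8 ≈ -362.63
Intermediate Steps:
j(h) = -2 + h/4
U(J) = J/3
Z(y) = -(2 + y)/(2*(-1 + y))
z(A, w) = (-4 + (-4/3 - A/12)/(2*(-5/3 + A/12)))**2 (z(A, w) = (-4 + (-2 - (-2 + A/4)/3)/(2*(-1 + (-2 + A/4)/3)))**2 = (-4 + (-2 - (-2/3 + A/12))/(2*(-1 + (-2/3 + A/12))))**2 = (-4 + (-2 + (2/3 - A/12))/(2*(-5/3 + A/12)))**2 = (-4 + (-4/3 - A/12)/(2*(-5/3 + A/12)))**2)
z(2*6, 4)*(-90) + 93 = (81*(-16 + 2*6)**2/(4*(-20 + 2*6)**2))*(-90) + 93 = (81*(-16 + 12)**2/(4*(-20 + 12)**2))*(-90) + 93 = ((81/4)*(-4)**2/(-8)**2)*(-90) + 93 = ((81/4)*(1/64)*16)*(-90) + 93 = (81/16)*(-90) + 93 = -3645/8 + 93 = -2901/8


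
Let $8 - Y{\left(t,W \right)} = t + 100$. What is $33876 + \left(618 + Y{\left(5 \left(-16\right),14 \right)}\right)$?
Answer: $34482$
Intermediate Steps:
$Y{\left(t,W \right)} = -92 - t$ ($Y{\left(t,W \right)} = 8 - \left(t + 100\right) = 8 - \left(100 + t\right) = -92 - t$)
$33876 + \left(618 + Y{\left(5 \left(-16\right),14 \right)}\right) = 33876 + \left(618 - \left(92 + 5 \left(-16\right)\right)\right) = 33876 + \left(618 - 12\right) = 33876 + 606 = 34482$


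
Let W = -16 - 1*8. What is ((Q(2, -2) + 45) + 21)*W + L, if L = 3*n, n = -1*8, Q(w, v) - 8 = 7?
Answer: -1968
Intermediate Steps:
Q(w, v) = 15 (Q(w, v) = 8 + 7 = 15)
n = -8
L = -24 (L = 3*(-8) = -24)
W = -24 (W = -16 - 8 = -24)
((Q(2, -2) + 45) + 21)*W + L = ((15 + 45) + 21)*(-24) - 24 = (60 + 21)*(-24) - 24 = 81*(-24) - 24 = -1944 - 24 = -1968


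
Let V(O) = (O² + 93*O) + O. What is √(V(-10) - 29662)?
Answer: I*√30502 ≈ 174.65*I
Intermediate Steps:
V(O) = O² + 94*O
√(V(-10) - 29662) = √(-10*(94 - 10) - 29662) = √(-10*84 - 29662) = √(-840 - 29662) = √(-30502) = I*√30502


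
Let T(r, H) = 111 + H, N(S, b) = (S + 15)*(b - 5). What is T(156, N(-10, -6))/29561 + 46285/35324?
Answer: 195744147/149173252 ≈ 1.3122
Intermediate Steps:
N(S, b) = (-5 + b)*(15 + S) (N(S, b) = (15 + S)*(-5 + b) = (-5 + b)*(15 + S))
T(156, N(-10, -6))/29561 + 46285/35324 = (111 + (-75 - 5*(-10) + 15*(-6) - 10*(-6)))/29561 + 46285/35324 = (111 + (-75 + 50 - 90 + 60))*(1/29561) + 46285*(1/35324) = (111 - 55)*(1/29561) + 46285/35324 = 56*(1/29561) + 46285/35324 = 8/4223 + 46285/35324 = 195744147/149173252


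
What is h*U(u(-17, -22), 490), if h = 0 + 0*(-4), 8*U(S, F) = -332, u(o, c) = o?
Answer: 0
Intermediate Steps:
U(S, F) = -83/2 (U(S, F) = (1/8)*(-332) = -83/2)
h = 0 (h = 0 + 0 = 0)
h*U(u(-17, -22), 490) = 0*(-83/2) = 0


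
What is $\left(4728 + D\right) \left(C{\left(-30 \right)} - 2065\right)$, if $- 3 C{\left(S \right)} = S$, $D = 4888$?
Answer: $-19760880$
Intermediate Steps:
$C{\left(S \right)} = - \frac{S}{3}$
$\left(4728 + D\right) \left(C{\left(-30 \right)} - 2065\right) = \left(4728 + 4888\right) \left(\left(- \frac{1}{3}\right) \left(-30\right) - 2065\right) = 9616 \left(10 - 2065\right) = 9616 \left(-2055\right) = -19760880$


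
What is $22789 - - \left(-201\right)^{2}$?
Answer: $63190$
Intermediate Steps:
$22789 - - \left(-201\right)^{2} = 22789 - \left(-1\right) 40401 = 22789 - -40401 = 22789 + 40401 = 63190$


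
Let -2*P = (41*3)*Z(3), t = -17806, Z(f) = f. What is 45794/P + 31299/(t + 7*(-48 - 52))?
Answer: -1706476859/6828714 ≈ -249.90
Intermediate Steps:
P = -369/2 (P = -41*3*3/2 = -123*3/2 = -1/2*369 = -369/2 ≈ -184.50)
45794/P + 31299/(t + 7*(-48 - 52)) = 45794/(-369/2) + 31299/(-17806 + 7*(-48 - 52)) = 45794*(-2/369) + 31299/(-17806 + 7*(-100)) = -91588/369 + 31299/(-17806 - 700) = -91588/369 + 31299/(-18506) = -91588/369 + 31299*(-1/18506) = -91588/369 - 31299/18506 = -1706476859/6828714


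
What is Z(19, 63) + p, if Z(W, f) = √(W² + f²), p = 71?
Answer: 71 + √4330 ≈ 136.80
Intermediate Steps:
Z(19, 63) + p = √(19² + 63²) + 71 = √(361 + 3969) + 71 = √4330 + 71 = 71 + √4330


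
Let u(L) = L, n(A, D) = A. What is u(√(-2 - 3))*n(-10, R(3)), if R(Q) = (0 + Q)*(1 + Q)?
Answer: -10*I*√5 ≈ -22.361*I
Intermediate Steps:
R(Q) = Q*(1 + Q)
u(√(-2 - 3))*n(-10, R(3)) = √(-2 - 3)*(-10) = √(-5)*(-10) = (I*√5)*(-10) = -10*I*√5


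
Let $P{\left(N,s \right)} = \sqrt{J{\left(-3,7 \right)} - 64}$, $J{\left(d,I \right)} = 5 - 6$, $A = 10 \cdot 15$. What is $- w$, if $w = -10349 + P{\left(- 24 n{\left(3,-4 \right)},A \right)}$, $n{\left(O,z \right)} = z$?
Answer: $10349 - i \sqrt{65} \approx 10349.0 - 8.0623 i$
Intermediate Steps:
$A = 150$
$J{\left(d,I \right)} = -1$ ($J{\left(d,I \right)} = 5 - 6 = -1$)
$P{\left(N,s \right)} = i \sqrt{65}$ ($P{\left(N,s \right)} = \sqrt{-1 - 64} = \sqrt{-65} = i \sqrt{65}$)
$w = -10349 + i \sqrt{65} \approx -10349.0 + 8.0623 i$
$- w = - (-10349 + i \sqrt{65}) = 10349 - i \sqrt{65}$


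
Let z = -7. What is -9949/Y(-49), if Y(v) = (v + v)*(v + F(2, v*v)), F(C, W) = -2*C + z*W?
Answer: -9949/1652280 ≈ -0.0060214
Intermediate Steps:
F(C, W) = -7*W - 2*C (F(C, W) = -2*C - 7*W = -7*W - 2*C)
Y(v) = 2*v*(-4 + v - 7*v**2) (Y(v) = (v + v)*(v + (-7*v*v - 2*2)) = (2*v)*(v + (-7*v**2 - 4)) = (2*v)*(v + (-4 - 7*v**2)) = (2*v)*(-4 + v - 7*v**2) = 2*v*(-4 + v - 7*v**2))
-9949/Y(-49) = -9949*(-1/(98*(-4 - 49 - 7*(-49)**2))) = -9949*(-1/(98*(-4 - 49 - 7*2401))) = -9949*(-1/(98*(-4 - 49 - 16807))) = -9949/(2*(-49)*(-16860)) = -9949/1652280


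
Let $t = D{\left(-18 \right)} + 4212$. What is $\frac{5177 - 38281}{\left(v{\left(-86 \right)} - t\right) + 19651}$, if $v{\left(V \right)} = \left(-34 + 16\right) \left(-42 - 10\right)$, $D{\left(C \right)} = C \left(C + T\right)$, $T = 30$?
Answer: $- \frac{33104}{16591} \approx -1.9953$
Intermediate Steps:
$D{\left(C \right)} = C \left(30 + C\right)$ ($D{\left(C \right)} = C \left(C + 30\right) = C \left(30 + C\right)$)
$v{\left(V \right)} = 936$ ($v{\left(V \right)} = \left(-18\right) \left(-52\right) = 936$)
$t = 3996$ ($t = - 18 \left(30 - 18\right) + 4212 = \left(-18\right) 12 + 4212 = -216 + 4212 = 3996$)
$\frac{5177 - 38281}{\left(v{\left(-86 \right)} - t\right) + 19651} = \frac{5177 - 38281}{\left(936 - 3996\right) + 19651} = - \frac{33104}{\left(936 - 3996\right) + 19651} = - \frac{33104}{-3060 + 19651} = - \frac{33104}{16591}$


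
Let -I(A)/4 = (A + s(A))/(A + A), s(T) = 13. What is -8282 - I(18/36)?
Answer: -8228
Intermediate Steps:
I(A) = -2*(13 + A)/A (I(A) = -4*(A + 13)/(A + A) = -4*(13 + A)/(2*A) = -4*(13 + A)*1/(2*A) = -2*(13 + A)/A)
-8282 - I(18/36) = -8282 - (-2 - 26/(18/36)) = -8282 - (-2 - 26/(18*(1/36))) = -8282 - (-2 - 26/1/2) = -8282 - (-2 - 26*2) = -8282 - (-2 - 52) = -8282 - 1*(-54) = -8282 + 54 = -8228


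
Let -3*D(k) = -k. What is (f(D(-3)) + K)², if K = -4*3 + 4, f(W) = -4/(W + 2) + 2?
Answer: 100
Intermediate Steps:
D(k) = k/3 (D(k) = -(-1)*k/3 = k/3)
f(W) = 2 - 4/(2 + W) (f(W) = -4/(2 + W) + 2 = 2 - 4/(2 + W))
K = -8 (K = -12 + 4 = -8)
(f(D(-3)) + K)² = (2*((⅓)*(-3))/(2 + (⅓)*(-3)) - 8)² = (2*(-1)/(2 - 1) - 8)² = (2*(-1)/1 - 8)² = (2*(-1)*1 - 8)² = (-2 - 8)² = (-10)² = 100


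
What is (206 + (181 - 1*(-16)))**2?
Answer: 162409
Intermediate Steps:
(206 + (181 - 1*(-16)))**2 = (206 + (181 + 16))**2 = (206 + 197)**2 = 403**2 = 162409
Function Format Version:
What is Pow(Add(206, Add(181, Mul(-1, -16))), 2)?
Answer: 162409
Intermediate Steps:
Pow(Add(206, Add(181, Mul(-1, -16))), 2) = Pow(Add(206, Add(181, 16)), 2) = Pow(Add(206, 197), 2) = Pow(403, 2) = 162409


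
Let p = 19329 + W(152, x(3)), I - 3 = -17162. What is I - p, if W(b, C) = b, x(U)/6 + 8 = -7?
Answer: -36640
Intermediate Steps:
I = -17159 (I = 3 - 17162 = -17159)
x(U) = -90 (x(U) = -48 + 6*(-7) = -48 - 42 = -90)
p = 19481 (p = 19329 + 152 = 19481)
I - p = -17159 - 1*19481 = -17159 - 19481 = -36640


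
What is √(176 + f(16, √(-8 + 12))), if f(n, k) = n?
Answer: 8*√3 ≈ 13.856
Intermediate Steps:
√(176 + f(16, √(-8 + 12))) = √(176 + 16) = √192 = 8*√3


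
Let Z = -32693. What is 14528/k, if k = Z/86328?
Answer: -1254173184/32693 ≈ -38362.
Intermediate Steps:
k = -32693/86328 ≈ -0.37871
14528/k = 14528/(-32693/86328) = 14528*(-86328/32693) = -1254173184/32693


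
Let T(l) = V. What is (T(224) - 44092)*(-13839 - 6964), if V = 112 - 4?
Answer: 914999152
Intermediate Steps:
V = 108
T(l) = 108
(T(224) - 44092)*(-13839 - 6964) = (108 - 44092)*(-13839 - 6964) = -43984*(-20803) = 914999152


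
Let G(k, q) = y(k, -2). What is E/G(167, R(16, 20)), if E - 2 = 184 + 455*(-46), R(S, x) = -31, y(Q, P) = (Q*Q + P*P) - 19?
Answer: -10372/13937 ≈ -0.74421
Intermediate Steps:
y(Q, P) = -19 + P**2 + Q**2 (y(Q, P) = (Q**2 + P**2) - 19 = (P**2 + Q**2) - 19 = -19 + P**2 + Q**2)
E = -20744 (E = 2 + (184 + 455*(-46)) = 2 + (184 - 20930) = 2 - 20746 = -20744)
G(k, q) = -15 + k**2 (G(k, q) = -19 + (-2)**2 + k**2 = -19 + 4 + k**2 = -15 + k**2)
E/G(167, R(16, 20)) = -20744/(-15 + 167**2) = -20744/(-15 + 27889) = -20744/27874 = -20744*1/27874 = -10372/13937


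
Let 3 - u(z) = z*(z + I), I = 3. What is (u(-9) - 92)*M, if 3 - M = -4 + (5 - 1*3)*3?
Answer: -143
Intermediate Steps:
u(z) = 3 - z*(3 + z) (u(z) = 3 - z*(z + 3) = 3 - z*(3 + z))
M = 1 (M = 3 - (-4 + (5 - 1*3)*3) = 3 - (-4 + (5 - 3)*3) = 3 - (-4 + 2*3) = 3 - (-4 + 6) = 3 - 1*2 = 3 - 2 = 1)
(u(-9) - 92)*M = ((3 - 1*(-9)² - 3*(-9)) - 92)*1 = ((3 - 1*81 + 27) - 92)*1 = ((3 - 81 + 27) - 92)*1 = (-51 - 92)*1 = -143*1 = -143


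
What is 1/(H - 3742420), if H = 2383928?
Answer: -1/1358492 ≈ -7.3611e-7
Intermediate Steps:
1/(H - 3742420) = 1/(2383928 - 3742420) = 1/(-1358492) = -1/1358492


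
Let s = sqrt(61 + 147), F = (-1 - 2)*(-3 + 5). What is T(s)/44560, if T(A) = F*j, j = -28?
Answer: 21/5570 ≈ 0.0037702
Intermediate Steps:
F = -6 (F = -3*2 = -6)
s = 4*sqrt(13) (s = sqrt(208) = 4*sqrt(13) ≈ 14.422)
T(A) = 168 (T(A) = -6*(-28) = 168)
T(s)/44560 = 168/44560 = 168*(1/44560) = 21/5570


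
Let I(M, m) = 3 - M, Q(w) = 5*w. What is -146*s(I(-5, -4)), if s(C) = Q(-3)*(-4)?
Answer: -8760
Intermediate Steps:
s(C) = 60 (s(C) = (5*(-3))*(-4) = -15*(-4) = 60)
-146*s(I(-5, -4)) = -146*60 = -8760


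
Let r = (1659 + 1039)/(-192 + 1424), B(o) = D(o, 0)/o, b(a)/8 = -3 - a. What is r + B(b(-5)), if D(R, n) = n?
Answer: 1349/616 ≈ 2.1899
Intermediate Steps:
b(a) = -24 - 8*a (b(a) = 8*(-3 - a) = -24 - 8*a)
B(o) = 0 (B(o) = 0/o = 0)
r = 1349/616 (r = 2698/1232 = 2698*(1/1232) = 1349/616 ≈ 2.1899)
r + B(b(-5)) = 1349/616 + 0 = 1349/616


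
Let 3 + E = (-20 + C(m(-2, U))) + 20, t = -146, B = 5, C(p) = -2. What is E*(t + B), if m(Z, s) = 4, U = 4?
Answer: 705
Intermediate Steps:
E = -5 (E = -3 + ((-20 - 2) + 20) = -3 + (-22 + 20) = -3 - 2 = -5)
E*(t + B) = -5*(-146 + 5) = -5*(-141) = 705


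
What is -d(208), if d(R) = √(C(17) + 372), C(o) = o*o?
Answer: -√661 ≈ -25.710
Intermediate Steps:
C(o) = o²
d(R) = √661 (d(R) = √(17² + 372) = √(289 + 372) = √661)
-d(208) = -√661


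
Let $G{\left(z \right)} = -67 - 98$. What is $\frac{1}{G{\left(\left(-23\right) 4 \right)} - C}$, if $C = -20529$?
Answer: $\frac{1}{20364} \approx 4.9106 \cdot 10^{-5}$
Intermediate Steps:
$G{\left(z \right)} = -165$ ($G{\left(z \right)} = -67 - 98 = -165$)
$\frac{1}{G{\left(\left(-23\right) 4 \right)} - C} = \frac{1}{-165 - -20529} = \frac{1}{-165 + 20529} = \frac{1}{20364}$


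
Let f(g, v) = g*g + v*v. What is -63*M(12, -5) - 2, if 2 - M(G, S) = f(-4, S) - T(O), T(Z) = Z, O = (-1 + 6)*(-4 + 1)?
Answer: 3400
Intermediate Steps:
f(g, v) = g² + v²
O = -15 (O = 5*(-3) = -15)
M(G, S) = -29 - S² (M(G, S) = 2 - (((-4)² + S²) - 1*(-15)) = 2 - ((16 + S²) + 15) = 2 - (31 + S²) = 2 + (-31 - S²) = -29 - S²)
-63*M(12, -5) - 2 = -63*(-29 - 1*(-5)²) - 2 = -63*(-29 - 1*25) - 2 = -63*(-29 - 25) - 2 = -63*(-54) - 2 = 3402 - 2 = 3400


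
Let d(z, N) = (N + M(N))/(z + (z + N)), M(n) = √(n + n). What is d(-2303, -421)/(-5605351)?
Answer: -421/28178099477 + I*√842/28178099477 ≈ -1.4941e-8 + 1.0298e-9*I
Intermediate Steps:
M(n) = √2*√n (M(n) = √(2*n) = √2*√n)
d(z, N) = (N + √2*√N)/(N + 2*z) (d(z, N) = (N + √2*√N)/(z + (z + N)) = (N + √2*√N)/(z + (N + z)) = (N + √2*√N)/(N + 2*z))
d(-2303, -421)/(-5605351) = ((-421 + √2*√(-421))/(-421 + 2*(-2303)))/(-5605351) = ((-421 + √2*(I*√421))/(-421 - 4606))*(-1/5605351) = ((-421 + I*√842)/(-5027))*(-1/5605351) = -(-421 + I*√842)/5027*(-1/5605351) = (421/5027 - I*√842/5027)*(-1/5605351) = -421/28178099477 + I*√842/28178099477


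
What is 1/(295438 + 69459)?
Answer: 1/364897 ≈ 2.7405e-6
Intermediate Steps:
1/(295438 + 69459) = 1/364897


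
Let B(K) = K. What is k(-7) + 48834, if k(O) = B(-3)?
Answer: 48831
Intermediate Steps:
k(O) = -3
k(-7) + 48834 = -3 + 48834 = 48831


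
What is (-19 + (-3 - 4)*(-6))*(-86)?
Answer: -1978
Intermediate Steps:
(-19 + (-3 - 4)*(-6))*(-86) = (-19 - 7*(-6))*(-86) = (-19 + 42)*(-86) = 23*(-86) = -1978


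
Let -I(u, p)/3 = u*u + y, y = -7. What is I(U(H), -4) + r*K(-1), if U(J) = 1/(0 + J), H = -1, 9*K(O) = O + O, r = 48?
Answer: 22/3 ≈ 7.3333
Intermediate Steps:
K(O) = 2*O/9 (K(O) = (O + O)/9 = (2*O)/9 = 2*O/9)
U(J) = 1/J
I(u, p) = 21 - 3*u**2 (I(u, p) = -3*(u*u - 7) = -3*(u**2 - 7) = -3*(-7 + u**2) = 21 - 3*u**2)
I(U(H), -4) + r*K(-1) = (21 - 3*(1/(-1))**2) + 48*((2/9)*(-1)) = (21 - 3*(-1)**2) + 48*(-2/9) = (21 - 3*1) - 32/3 = (21 - 3) - 32/3 = 18 - 32/3 = 22/3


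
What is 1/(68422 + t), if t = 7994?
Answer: 1/76416 ≈ 1.3086e-5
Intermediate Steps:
1/(68422 + t) = 1/(68422 + 7994) = 1/76416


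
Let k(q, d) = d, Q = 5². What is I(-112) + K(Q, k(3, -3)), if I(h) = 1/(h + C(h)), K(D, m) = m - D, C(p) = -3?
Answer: -3221/115 ≈ -28.009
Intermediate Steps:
Q = 25
I(h) = 1/(-3 + h) (I(h) = 1/(h - 3) = 1/(-3 + h))
I(-112) + K(Q, k(3, -3)) = 1/(-3 - 112) + (-3 - 1*25) = 1/(-115) + (-3 - 25) = -1/115 - 28 = -3221/115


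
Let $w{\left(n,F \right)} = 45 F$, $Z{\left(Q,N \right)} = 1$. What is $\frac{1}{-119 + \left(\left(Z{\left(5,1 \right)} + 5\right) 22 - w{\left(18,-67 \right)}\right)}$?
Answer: $\frac{1}{3028} \approx 0.00033025$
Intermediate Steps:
$\frac{1}{-119 + \left(\left(Z{\left(5,1 \right)} + 5\right) 22 - w{\left(18,-67 \right)}\right)} = \frac{1}{-119 + \left(\left(1 + 5\right) 22 - 45 \left(-67\right)\right)} = \frac{1}{-119 + \left(6 \cdot 22 - -3015\right)} = \frac{1}{-119 + \left(132 + 3015\right)} = \frac{1}{-119 + 3147} = \frac{1}{3028}$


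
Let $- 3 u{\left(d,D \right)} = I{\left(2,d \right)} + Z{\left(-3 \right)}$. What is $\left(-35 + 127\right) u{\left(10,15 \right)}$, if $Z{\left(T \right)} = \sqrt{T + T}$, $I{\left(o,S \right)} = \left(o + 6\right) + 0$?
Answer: $- \frac{736}{3} - \frac{92 i \sqrt{6}}{3} \approx -245.33 - 75.118 i$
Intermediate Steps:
$I{\left(o,S \right)} = 6 + o$ ($I{\left(o,S \right)} = \left(6 + o\right) + 0 = 6 + o$)
$Z{\left(T \right)} = \sqrt{2} \sqrt{T}$ ($Z{\left(T \right)} = \sqrt{2 T} = \sqrt{2} \sqrt{T}$)
$u{\left(d,D \right)} = - \frac{8}{3} - \frac{i \sqrt{6}}{3}$ ($u{\left(d,D \right)} = - \frac{\left(6 + 2\right) + \sqrt{2} \sqrt{-3}}{3} = - \frac{8 + \sqrt{2} i \sqrt{3}}{3} = - \frac{8 + i \sqrt{6}}{3} = - \frac{8}{3} - \frac{i \sqrt{6}}{3}$)
$\left(-35 + 127\right) u{\left(10,15 \right)} = \left(-35 + 127\right) \left(- \frac{8}{3} - \frac{i \sqrt{6}}{3}\right) = 92 \left(- \frac{8}{3} - \frac{i \sqrt{6}}{3}\right) = - \frac{736}{3} - \frac{92 i \sqrt{6}}{3}$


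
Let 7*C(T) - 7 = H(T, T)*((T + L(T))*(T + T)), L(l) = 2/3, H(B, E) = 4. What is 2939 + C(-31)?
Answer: 12044/3 ≈ 4014.7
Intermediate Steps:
L(l) = ⅔ (L(l) = 2*(⅓) = ⅔)
C(T) = 1 + 8*T*(⅔ + T)/7 (C(T) = 1 + (4*((T + ⅔)*(T + T)))/7 = 1 + (4*((⅔ + T)*(2*T)))/7 = 1 + (4*(2*T*(⅔ + T)))/7 = 1 + (8*T*(⅔ + T))/7 = 1 + 8*T*(⅔ + T)/7)
2939 + C(-31) = 2939 + (1 + (8/7)*(-31)² + (16/21)*(-31)) = 2939 + (1 + (8/7)*961 - 496/21) = 2939 + (1 + 7688/7 - 496/21) = 2939 + 3227/3 = 12044/3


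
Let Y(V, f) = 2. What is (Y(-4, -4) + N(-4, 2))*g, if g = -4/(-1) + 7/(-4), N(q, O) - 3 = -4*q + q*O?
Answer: 117/4 ≈ 29.250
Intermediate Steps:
N(q, O) = 3 - 4*q + O*q (N(q, O) = 3 + (-4*q + q*O) = 3 + (-4*q + O*q) = 3 - 4*q + O*q)
g = 9/4 (g = -4*(-1) + 7*(-1/4) = 4 - 7/4 = 9/4 ≈ 2.2500)
(Y(-4, -4) + N(-4, 2))*g = (2 + (3 - 4*(-4) + 2*(-4)))*(9/4) = (2 + (3 + 16 - 8))*(9/4) = (2 + 11)*(9/4) = 13*(9/4) = 117/4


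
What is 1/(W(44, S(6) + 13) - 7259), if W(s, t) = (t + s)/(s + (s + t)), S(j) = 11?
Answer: -28/203235 ≈ -0.00013777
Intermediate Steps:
W(s, t) = (s + t)/(t + 2*s)
1/(W(44, S(6) + 13) - 7259) = 1/((44 + (11 + 13))/((11 + 13) + 2*44) - 7259) = 1/((44 + 24)/(24 + 88) - 7259) = 1/(68/112 - 7259) = 1/((1/112)*68 - 7259) = 1/(17/28 - 7259) = 1/(-203235/28) = -28/203235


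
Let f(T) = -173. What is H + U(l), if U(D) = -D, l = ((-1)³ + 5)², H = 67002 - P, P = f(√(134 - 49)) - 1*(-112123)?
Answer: -44964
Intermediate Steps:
P = 111950 (P = -173 - 1*(-112123) = -173 + 112123 = 111950)
H = -44948 (H = 67002 - 1*111950 = 67002 - 111950 = -44948)
l = 16 (l = (-1 + 5)² = 4² = 16)
H + U(l) = -44948 - 1*16 = -44948 - 16 = -44964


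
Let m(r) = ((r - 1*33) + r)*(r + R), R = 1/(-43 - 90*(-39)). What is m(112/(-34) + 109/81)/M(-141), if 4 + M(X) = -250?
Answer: -117832813768/416357694207 ≈ -0.28301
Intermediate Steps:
M(X) = -254 (M(X) = -4 - 250 = -254)
R = 1/5187 (R = -1/39/(-133) = -1/133*(-1/39) = 1/5187 ≈ 0.00019279)
m(r) = (-33 + 2*r)*(1/5187 + r) (m(r) = ((r - 1*33) + r)*(r + 1/5187) = ((r - 33) + r)*(1/5187 + r) = ((-33 + r) + r)*(1/5187 + r) = (-33 + 2*r)*(1/5187 + r))
m(112/(-34) + 109/81)/M(-141) = (-11/1729 + 2*(112/(-34) + 109/81)² - 171169*(112/(-34) + 109/81)/5187)/(-254) = (-11/1729 + 2*(112*(-1/34) + 109*(1/81))² - 171169*(112*(-1/34) + 109*(1/81))/5187)*(-1/254) = (-11/1729 + 2*(-56/17 + 109/81)² - 171169*(-56/17 + 109/81)/5187)*(-1/254) = (-11/1729 + 2*(-2683/1377)² - 171169/5187*(-2683/1377))*(-1/254) = (-11/1729 + 2*(7198489/1896129) + 459246427/7142499)*(-1/254) = (-11/1729 + 14396978/1896129 + 459246427/7142499)*(-1/254) = (235665627536/3278407041)*(-1/254) = -117832813768/416357694207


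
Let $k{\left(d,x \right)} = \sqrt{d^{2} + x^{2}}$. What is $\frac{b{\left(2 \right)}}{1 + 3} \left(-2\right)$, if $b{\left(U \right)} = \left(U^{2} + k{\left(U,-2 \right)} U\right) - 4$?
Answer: $- 2 \sqrt{2} \approx -2.8284$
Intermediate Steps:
$b{\left(U \right)} = -4 + U^{2} + U \sqrt{4 + U^{2}}$ ($b{\left(U \right)} = \left(U^{2} + \sqrt{U^{2} + \left(-2\right)^{2}} U\right) - 4 = \left(U^{2} + \sqrt{U^{2} + 4} U\right) - 4 = \left(U^{2} + \sqrt{4 + U^{2}} U\right) - 4 = \left(U^{2} + U \sqrt{4 + U^{2}}\right) - 4 = -4 + U^{2} + U \sqrt{4 + U^{2}}$)
$\frac{b{\left(2 \right)}}{1 + 3} \left(-2\right) = \frac{-4 + 2^{2} + 2 \sqrt{4 + 2^{2}}}{1 + 3} \left(-2\right) = \frac{-4 + 4 + 2 \sqrt{4 + 4}}{4} \left(-2\right) = \left(-4 + 4 + 2 \sqrt{8}\right) \frac{1}{4} \left(-2\right) = \left(-4 + 4 + 2 \cdot 2 \sqrt{2}\right) \frac{1}{4} \left(-2\right) = \left(-4 + 4 + 4 \sqrt{2}\right) \frac{1}{4} \left(-2\right) = 4 \sqrt{2} \cdot \frac{1}{4} \left(-2\right) = \sqrt{2} \left(-2\right) = - 2 \sqrt{2}$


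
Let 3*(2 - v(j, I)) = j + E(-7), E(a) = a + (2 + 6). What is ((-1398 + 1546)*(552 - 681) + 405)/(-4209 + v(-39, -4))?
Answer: 56061/12583 ≈ 4.4553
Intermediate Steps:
E(a) = 8 + a (E(a) = a + 8 = 8 + a)
v(j, I) = 5/3 - j/3 (v(j, I) = 2 - (j + (8 - 7))/3 = 2 - (j + 1)/3 = 2 - (1 + j)/3 = 2 + (-⅓ - j/3) = 5/3 - j/3)
((-1398 + 1546)*(552 - 681) + 405)/(-4209 + v(-39, -4)) = ((-1398 + 1546)*(552 - 681) + 405)/(-4209 + (5/3 - ⅓*(-39))) = (148*(-129) + 405)/(-4209 + (5/3 + 13)) = (-19092 + 405)/(-4209 + 44/3) = -18687/(-12583/3) = -18687*(-3/12583) = 56061/12583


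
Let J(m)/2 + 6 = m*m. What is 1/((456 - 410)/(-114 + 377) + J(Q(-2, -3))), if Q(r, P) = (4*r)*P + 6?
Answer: 263/470290 ≈ 0.00055923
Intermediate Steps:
Q(r, P) = 6 + 4*P*r (Q(r, P) = 4*P*r + 6 = 6 + 4*P*r)
J(m) = -12 + 2*m² (J(m) = -12 + 2*(m*m) = -12 + 2*m²)
1/((456 - 410)/(-114 + 377) + J(Q(-2, -3))) = 1/((456 - 410)/(-114 + 377) + (-12 + 2*(6 + 4*(-3)*(-2))²)) = 1/(46/263 + (-12 + 2*(6 + 24)²)) = 1/(46*(1/263) + (-12 + 2*30²)) = 1/(46/263 + (-12 + 2*900)) = 1/(46/263 + (-12 + 1800)) = 1/(46/263 + 1788) = 1/(470290/263) = 263/470290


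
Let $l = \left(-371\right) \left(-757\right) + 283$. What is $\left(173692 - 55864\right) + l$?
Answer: $398958$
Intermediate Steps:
$l = 281130$ ($l = 280847 + 283 = 281130$)
$\left(173692 - 55864\right) + l = \left(173692 - 55864\right) + 281130 = 117828 + 281130 = 398958$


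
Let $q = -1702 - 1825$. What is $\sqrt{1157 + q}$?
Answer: $i \sqrt{2370} \approx 48.683 i$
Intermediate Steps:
$q = -3527$
$\sqrt{1157 + q} = \sqrt{1157 - 3527} = \sqrt{-2370} = i \sqrt{2370}$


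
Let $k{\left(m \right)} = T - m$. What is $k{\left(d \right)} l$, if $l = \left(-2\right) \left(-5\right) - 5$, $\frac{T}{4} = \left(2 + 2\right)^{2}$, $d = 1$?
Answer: $315$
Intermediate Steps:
$T = 64$ ($T = 4 \left(2 + 2\right)^{2} = 4 \cdot 4^{2} = 4 \cdot 16 = 64$)
$k{\left(m \right)} = 64 - m$
$l = 5$ ($l = 10 - 5 = 5$)
$k{\left(d \right)} l = \left(64 - 1\right) 5 = 63 \cdot 5 = 315$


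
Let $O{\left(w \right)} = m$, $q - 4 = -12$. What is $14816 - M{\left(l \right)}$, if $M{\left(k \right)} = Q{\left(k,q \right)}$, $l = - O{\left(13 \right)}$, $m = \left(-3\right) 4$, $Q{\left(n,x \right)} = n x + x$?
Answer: $14920$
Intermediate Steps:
$q = -8$ ($q = 4 - 12 = -8$)
$Q{\left(n,x \right)} = x + n x$
$m = -12$
$O{\left(w \right)} = -12$
$l = 12$ ($l = \left(-1\right) \left(-12\right) = 12$)
$M{\left(k \right)} = -8 - 8 k$ ($M{\left(k \right)} = - 8 \left(1 + k\right) = -8 - 8 k$)
$14816 - M{\left(l \right)} = 14816 - \left(-8 - 96\right) = 14816 - -104 = 14816 + 104 = 14920$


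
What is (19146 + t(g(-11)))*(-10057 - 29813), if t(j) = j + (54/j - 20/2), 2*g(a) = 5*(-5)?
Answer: -3811408533/5 ≈ -7.6228e+8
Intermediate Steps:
g(a) = -25/2 (g(a) = (5*(-5))/2 = (½)*(-25) = -25/2)
t(j) = -10 + j + 54/j (t(j) = j + (54/j - 20*½) = j + (54/j - 10) = j + (-10 + 54/j) = -10 + j + 54/j)
(19146 + t(g(-11)))*(-10057 - 29813) = (19146 + (-10 - 25/2 + 54/(-25/2)))*(-10057 - 29813) = (19146 + (-10 - 25/2 + 54*(-2/25)))*(-39870) = (19146 + (-10 - 25/2 - 108/25))*(-39870) = (19146 - 1341/50)*(-39870) = (955959/50)*(-39870) = -3811408533/5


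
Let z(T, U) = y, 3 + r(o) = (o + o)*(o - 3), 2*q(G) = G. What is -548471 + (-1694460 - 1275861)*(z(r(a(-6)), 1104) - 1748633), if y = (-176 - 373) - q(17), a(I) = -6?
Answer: 10391313453359/2 ≈ 5.1957e+12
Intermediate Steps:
q(G) = G/2
r(o) = -3 + 2*o*(-3 + o) (r(o) = -3 + (o + o)*(o - 3) = -3 + (2*o)*(-3 + o) = -3 + 2*o*(-3 + o))
y = -1115/2 (y = (-176 - 373) - 17/2 = -549 - 1*17/2 = -549 - 17/2 = -1115/2 ≈ -557.50)
z(T, U) = -1115/2
-548471 + (-1694460 - 1275861)*(z(r(a(-6)), 1104) - 1748633) = -548471 + (-1694460 - 1275861)*(-1115/2 - 1748633) = -548471 - 2970321*(-3498381/2) = -548471 + 10391314550301/2 = 10391313453359/2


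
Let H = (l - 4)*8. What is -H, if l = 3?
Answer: 8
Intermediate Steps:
H = -8 (H = (3 - 4)*8 = -1*8 = -8)
-H = -1*(-8) = 8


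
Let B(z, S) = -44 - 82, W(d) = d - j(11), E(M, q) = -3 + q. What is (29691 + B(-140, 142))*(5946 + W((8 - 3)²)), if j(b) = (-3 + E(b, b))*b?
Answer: 174906540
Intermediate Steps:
j(b) = b*(-6 + b) (j(b) = (-3 + (-3 + b))*b = (-6 + b)*b = b*(-6 + b))
W(d) = -55 + d (W(d) = d - 11*(-6 + 11) = d - 11*5 = d - 1*55 = d - 55 = -55 + d)
B(z, S) = -126
(29691 + B(-140, 142))*(5946 + W((8 - 3)²)) = (29691 - 126)*(5946 + (-55 + (8 - 3)²)) = 29565*(5946 + (-55 + 5²)) = 29565*(5946 + (-55 + 25)) = 29565*(5946 - 30) = 29565*5916 = 174906540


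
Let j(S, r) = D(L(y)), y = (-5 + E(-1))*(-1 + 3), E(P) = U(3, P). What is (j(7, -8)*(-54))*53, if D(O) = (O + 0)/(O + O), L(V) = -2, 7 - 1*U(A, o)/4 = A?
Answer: -1431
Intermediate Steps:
U(A, o) = 28 - 4*A
E(P) = 16 (E(P) = 28 - 4*3 = 28 - 12 = 16)
y = 22 (y = (-5 + 16)*(-1 + 3) = 11*2 = 22)
D(O) = 1/2 (D(O) = O/((2*O)) = O*(1/(2*O)) = 1/2)
j(S, r) = 1/2
(j(7, -8)*(-54))*53 = ((1/2)*(-54))*53 = -27*53 = -1431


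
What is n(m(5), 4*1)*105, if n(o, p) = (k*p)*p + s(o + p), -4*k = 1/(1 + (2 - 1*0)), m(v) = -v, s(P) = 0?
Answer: -140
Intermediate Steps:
k = -1/12 (k = -1/(4*(1 + (2 - 1*0))) = -1/(4*(1 + (2 + 0))) = -1/(4*(1 + 2)) = -¼/3 = -¼*⅓ = -1/12 ≈ -0.083333)
n(o, p) = -p²/12 (n(o, p) = (-p/12)*p + 0 = -p²/12 + 0 = -p²/12)
n(m(5), 4*1)*105 = -(4*1)²/12*105 = -1/12*4²*105 = -1/12*16*105 = -4/3*105 = -140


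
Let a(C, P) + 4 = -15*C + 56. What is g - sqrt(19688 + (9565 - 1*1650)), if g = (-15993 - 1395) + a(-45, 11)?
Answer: -16661 - 3*sqrt(3067) ≈ -16827.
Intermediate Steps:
a(C, P) = 52 - 15*C (a(C, P) = -4 + (-15*C + 56) = -4 + (56 - 15*C) = 52 - 15*C)
g = -16661 (g = (-15993 - 1395) + (52 - 15*(-45)) = -17388 + (52 + 675) = -17388 + 727 = -16661)
g - sqrt(19688 + (9565 - 1*1650)) = -16661 - sqrt(19688 + (9565 - 1*1650)) = -16661 - sqrt(19688 + (9565 - 1650)) = -16661 - sqrt(19688 + 7915) = -16661 - sqrt(27603) = -16661 - 3*sqrt(3067)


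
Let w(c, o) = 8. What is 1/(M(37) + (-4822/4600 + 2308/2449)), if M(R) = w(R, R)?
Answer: 5632700/44465461 ≈ 0.12668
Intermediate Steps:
M(R) = 8
1/(M(37) + (-4822/4600 + 2308/2449)) = 1/(8 + (-4822/4600 + 2308/2449)) = 1/(8 + (-4822*1/4600 + 2308*(1/2449))) = 1/(8 + (-2411/2300 + 2308/2449)) = 1/(8 - 596139/5632700) = 1/(44465461/5632700) = 5632700/44465461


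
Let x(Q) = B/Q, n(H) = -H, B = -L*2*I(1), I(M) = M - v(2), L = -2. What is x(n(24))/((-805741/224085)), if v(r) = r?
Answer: -74695/1611482 ≈ -0.046352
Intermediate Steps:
I(M) = -2 + M (I(M) = M - 1*2 = M - 2 = -2 + M)
B = -4 (B = -(-2*2)*(-2 + 1) = -(-4)*(-1) = -1*4 = -4)
x(Q) = -4/Q
x(n(24))/((-805741/224085)) = (-4/((-1*24)))/((-805741/224085)) = (-4/(-24))/((-805741*1/224085)) = (-4*(-1/24))/(-805741/224085) = (⅙)*(-224085/805741) = -74695/1611482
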